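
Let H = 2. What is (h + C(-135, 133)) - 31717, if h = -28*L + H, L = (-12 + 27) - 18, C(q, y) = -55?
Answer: -31686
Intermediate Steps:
L = -3 (L = 15 - 18 = -3)
h = 86 (h = -28*(-3) + 2 = 84 + 2 = 86)
(h + C(-135, 133)) - 31717 = (86 - 55) - 31717 = 31 - 31717 = -31686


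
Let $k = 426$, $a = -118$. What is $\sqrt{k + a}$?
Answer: $2 \sqrt{77} \approx 17.55$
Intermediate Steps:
$\sqrt{k + a} = \sqrt{426 - 118} = \sqrt{308} = 2 \sqrt{77}$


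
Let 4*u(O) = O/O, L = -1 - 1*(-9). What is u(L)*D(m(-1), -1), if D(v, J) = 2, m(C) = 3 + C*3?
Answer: ½ ≈ 0.50000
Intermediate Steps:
L = 8 (L = -1 + 9 = 8)
m(C) = 3 + 3*C
u(O) = ¼ (u(O) = (O/O)/4 = (¼)*1 = ¼)
u(L)*D(m(-1), -1) = (¼)*2 = ½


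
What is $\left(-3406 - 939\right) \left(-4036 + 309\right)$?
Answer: $16193815$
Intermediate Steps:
$\left(-3406 - 939\right) \left(-4036 + 309\right) = \left(-4345\right) \left(-3727\right) = 16193815$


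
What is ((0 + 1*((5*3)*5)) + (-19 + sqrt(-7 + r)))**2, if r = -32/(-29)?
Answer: 90773/29 + 336*I*sqrt(551)/29 ≈ 3130.1 + 271.97*I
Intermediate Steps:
r = 32/29 (r = -32*(-1/29) = 32/29 ≈ 1.1034)
((0 + 1*((5*3)*5)) + (-19 + sqrt(-7 + r)))**2 = ((0 + 1*((5*3)*5)) + (-19 + sqrt(-7 + 32/29)))**2 = ((0 + 1*(15*5)) + (-19 + sqrt(-171/29)))**2 = ((0 + 1*75) + (-19 + 3*I*sqrt(551)/29))**2 = ((0 + 75) + (-19 + 3*I*sqrt(551)/29))**2 = (75 + (-19 + 3*I*sqrt(551)/29))**2 = (56 + 3*I*sqrt(551)/29)**2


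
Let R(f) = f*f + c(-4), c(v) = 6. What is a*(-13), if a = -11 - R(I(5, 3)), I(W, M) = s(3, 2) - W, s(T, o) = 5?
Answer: 221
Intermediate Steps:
I(W, M) = 5 - W
R(f) = 6 + f**2 (R(f) = f*f + 6 = f**2 + 6 = 6 + f**2)
a = -17 (a = -11 - (6 + (5 - 1*5)**2) = -11 - (6 + (5 - 5)**2) = -11 - (6 + 0**2) = -11 - (6 + 0) = -11 - 1*6 = -11 - 6 = -17)
a*(-13) = -17*(-13) = 221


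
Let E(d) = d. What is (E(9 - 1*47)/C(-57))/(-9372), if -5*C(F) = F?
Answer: 5/14058 ≈ 0.00035567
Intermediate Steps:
C(F) = -F/5
(E(9 - 1*47)/C(-57))/(-9372) = ((9 - 1*47)/((-⅕*(-57))))/(-9372) = ((9 - 47)/(57/5))*(-1/9372) = -38*5/57*(-1/9372) = -10/3*(-1/9372) = 5/14058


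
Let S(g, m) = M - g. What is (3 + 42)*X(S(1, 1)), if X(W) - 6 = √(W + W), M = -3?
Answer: 270 + 90*I*√2 ≈ 270.0 + 127.28*I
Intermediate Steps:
S(g, m) = -3 - g
X(W) = 6 + √2*√W (X(W) = 6 + √(W + W) = 6 + √(2*W) = 6 + √2*√W)
(3 + 42)*X(S(1, 1)) = (3 + 42)*(6 + √2*√(-3 - 1*1)) = 45*(6 + √2*√(-3 - 1)) = 45*(6 + √2*√(-4)) = 45*(6 + √2*(2*I)) = 45*(6 + 2*I*√2) = 270 + 90*I*√2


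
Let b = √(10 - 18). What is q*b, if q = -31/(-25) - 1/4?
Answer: 99*I*√2/50 ≈ 2.8001*I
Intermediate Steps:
q = 99/100 (q = -31*(-1/25) - 1*¼ = 31/25 - ¼ = 99/100 ≈ 0.99000)
b = 2*I*√2 (b = √(-8) = 2*I*√2 ≈ 2.8284*I)
q*b = 99*(2*I*√2)/100 = 99*I*√2/50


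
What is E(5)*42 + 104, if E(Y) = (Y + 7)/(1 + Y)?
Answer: 188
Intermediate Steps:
E(Y) = (7 + Y)/(1 + Y)
E(5)*42 + 104 = ((7 + 5)/(1 + 5))*42 + 104 = (12/6)*42 + 104 = ((⅙)*12)*42 + 104 = 2*42 + 104 = 84 + 104 = 188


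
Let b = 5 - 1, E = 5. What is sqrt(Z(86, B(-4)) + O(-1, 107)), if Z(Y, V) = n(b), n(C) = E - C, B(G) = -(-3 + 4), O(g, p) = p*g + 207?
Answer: sqrt(101) ≈ 10.050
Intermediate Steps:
O(g, p) = 207 + g*p (O(g, p) = g*p + 207 = 207 + g*p)
B(G) = -1 (B(G) = -1*1 = -1)
b = 4
n(C) = 5 - C
Z(Y, V) = 1 (Z(Y, V) = 5 - 1*4 = 5 - 4 = 1)
sqrt(Z(86, B(-4)) + O(-1, 107)) = sqrt(1 + (207 - 1*107)) = sqrt(1 + (207 - 107)) = sqrt(1 + 100) = sqrt(101)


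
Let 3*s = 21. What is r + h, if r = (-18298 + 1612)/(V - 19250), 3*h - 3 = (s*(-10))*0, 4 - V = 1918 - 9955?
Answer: 27895/11209 ≈ 2.4886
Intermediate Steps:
s = 7 (s = (1/3)*21 = 7)
V = 8041 (V = 4 - (1918 - 9955) = 4 - 1*(-8037) = 4 + 8037 = 8041)
h = 1 (h = 1 + ((7*(-10))*0)/3 = 1 + (-70*0)/3 = 1 + (1/3)*0 = 1 + 0 = 1)
r = 16686/11209 (r = (-18298 + 1612)/(8041 - 19250) = -16686/(-11209) = -16686*(-1/11209) = 16686/11209 ≈ 1.4886)
r + h = 16686/11209 + 1 = 27895/11209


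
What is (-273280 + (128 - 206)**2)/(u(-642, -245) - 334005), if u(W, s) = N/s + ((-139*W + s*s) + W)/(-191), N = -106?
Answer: 93309230/116911611 ≈ 0.79812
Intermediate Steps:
u(W, s) = -106/s - s**2/191 + 138*W/191 (u(W, s) = -106/s + ((-139*W + s*s) + W)/(-191) = -106/s + ((-139*W + s**2) + W)*(-1/191) = -106/s + ((s**2 - 139*W) + W)*(-1/191) = -106/s + (s**2 - 138*W)*(-1/191) = -106/s + (-s**2/191 + 138*W/191) = -106/s - s**2/191 + 138*W/191)
(-273280 + (128 - 206)**2)/(u(-642, -245) - 334005) = (-273280 + (128 - 206)**2)/((1/191)*(-20246 - 245*(-1*(-245)**2 + 138*(-642)))/(-245) - 334005) = (-273280 + (-78)**2)/((1/191)*(-1/245)*(-20246 - 245*(-1*60025 - 88596)) - 334005) = (-273280 + 6084)/((1/191)*(-1/245)*(-20246 - 245*(-60025 - 88596)) - 334005) = -267196/((1/191)*(-1/245)*(-20246 - 245*(-148621)) - 334005) = -267196/((1/191)*(-1/245)*(-20246 + 36412145) - 334005) = -267196/((1/191)*(-1/245)*36391899 - 334005) = -267196/(-36391899/46795 - 334005) = -267196/(-15666155874/46795) = -267196*(-46795/15666155874) = 93309230/116911611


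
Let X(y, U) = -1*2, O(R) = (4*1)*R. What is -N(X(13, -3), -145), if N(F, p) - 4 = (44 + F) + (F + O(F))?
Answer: -36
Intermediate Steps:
O(R) = 4*R
X(y, U) = -2
N(F, p) = 48 + 6*F (N(F, p) = 4 + ((44 + F) + (F + 4*F)) = 4 + ((44 + F) + 5*F) = 4 + (44 + 6*F) = 48 + 6*F)
-N(X(13, -3), -145) = -(48 + 6*(-2)) = -(48 - 12) = -1*36 = -36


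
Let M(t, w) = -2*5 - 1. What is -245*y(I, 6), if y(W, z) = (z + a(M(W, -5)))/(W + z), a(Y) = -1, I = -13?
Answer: 175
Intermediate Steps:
M(t, w) = -11 (M(t, w) = -10 - 1 = -11)
y(W, z) = (-1 + z)/(W + z) (y(W, z) = (z - 1)/(W + z) = (-1 + z)/(W + z))
-245*y(I, 6) = -245*(-1 + 6)/(-13 + 6) = -245*5/(-7) = -(-35)*5 = -245*(-5/7) = 175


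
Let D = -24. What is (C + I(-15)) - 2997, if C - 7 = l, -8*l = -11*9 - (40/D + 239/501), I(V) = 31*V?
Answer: -13798637/4008 ≈ -3442.8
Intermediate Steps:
l = 49003/4008 (l = -(-11*9 - (40/(-24) + 239/501))/8 = -(-99 - (40*(-1/24) + 239*(1/501)))/8 = -(-99 - (-5/3 + 239/501))/8 = -(-99 - 1*(-596/501))/8 = -(-99 + 596/501)/8 = -⅛*(-49003/501) = 49003/4008 ≈ 12.226)
C = 77059/4008 (C = 7 + 49003/4008 = 77059/4008 ≈ 19.226)
(C + I(-15)) - 2997 = (77059/4008 + 31*(-15)) - 2997 = (77059/4008 - 465) - 2997 = -1786661/4008 - 2997 = -13798637/4008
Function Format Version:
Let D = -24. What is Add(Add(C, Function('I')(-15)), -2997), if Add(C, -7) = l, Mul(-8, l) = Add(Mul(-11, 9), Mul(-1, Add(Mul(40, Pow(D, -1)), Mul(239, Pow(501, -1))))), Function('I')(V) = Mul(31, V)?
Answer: Rational(-13798637, 4008) ≈ -3442.8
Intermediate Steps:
l = Rational(49003, 4008) (l = Mul(Rational(-1, 8), Add(Mul(-11, 9), Mul(-1, Add(Mul(40, Pow(-24, -1)), Mul(239, Pow(501, -1)))))) = Mul(Rational(-1, 8), Add(-99, Mul(-1, Add(Mul(40, Rational(-1, 24)), Mul(239, Rational(1, 501)))))) = Mul(Rational(-1, 8), Add(-99, Mul(-1, Add(Rational(-5, 3), Rational(239, 501))))) = Mul(Rational(-1, 8), Add(-99, Mul(-1, Rational(-596, 501)))) = Mul(Rational(-1, 8), Add(-99, Rational(596, 501))) = Mul(Rational(-1, 8), Rational(-49003, 501)) = Rational(49003, 4008) ≈ 12.226)
C = Rational(77059, 4008) (C = Add(7, Rational(49003, 4008)) = Rational(77059, 4008) ≈ 19.226)
Add(Add(C, Function('I')(-15)), -2997) = Add(Add(Rational(77059, 4008), Mul(31, -15)), -2997) = Add(Add(Rational(77059, 4008), -465), -2997) = Add(Rational(-1786661, 4008), -2997) = Rational(-13798637, 4008)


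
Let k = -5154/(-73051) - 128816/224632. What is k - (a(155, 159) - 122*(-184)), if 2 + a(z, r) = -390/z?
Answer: -1427149600017808/63587169899 ≈ -22444.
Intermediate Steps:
a(z, r) = -2 - 390/z
k = -1031548036/2051199029 (k = -5154*(-1/73051) - 128816*1/224632 = 5154/73051 - 16102/28079 = -1031548036/2051199029 ≈ -0.50290)
k - (a(155, 159) - 122*(-184)) = -1031548036/2051199029 - ((-2 - 390/155) - 122*(-184)) = -1031548036/2051199029 - ((-2 - 390*1/155) + 22448) = -1031548036/2051199029 - ((-2 - 78/31) + 22448) = -1031548036/2051199029 - (-140/31 + 22448) = -1031548036/2051199029 - 1*695748/31 = -1031548036/2051199029 - 695748/31 = -1427149600017808/63587169899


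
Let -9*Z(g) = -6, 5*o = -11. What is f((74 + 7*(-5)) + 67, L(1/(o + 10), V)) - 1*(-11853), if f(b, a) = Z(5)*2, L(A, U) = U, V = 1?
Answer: 35563/3 ≈ 11854.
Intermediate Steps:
o = -11/5 (o = (⅕)*(-11) = -11/5 ≈ -2.2000)
Z(g) = ⅔ (Z(g) = -⅑*(-6) = ⅔)
f(b, a) = 4/3 (f(b, a) = (⅔)*2 = 4/3)
f((74 + 7*(-5)) + 67, L(1/(o + 10), V)) - 1*(-11853) = 4/3 - 1*(-11853) = 4/3 + 11853 = 35563/3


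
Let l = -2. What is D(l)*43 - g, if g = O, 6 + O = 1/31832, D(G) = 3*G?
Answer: -8021665/31832 ≈ -252.00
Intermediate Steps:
O = -190991/31832 (O = -6 + 1/31832 = -190991/31832 ≈ -6.0000)
g = -190991/31832 ≈ -6.0000
D(l)*43 - g = (3*(-2))*43 - 1*(-190991/31832) = -6*43 + 190991/31832 = -258 + 190991/31832 = -8021665/31832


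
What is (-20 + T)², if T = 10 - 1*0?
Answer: 100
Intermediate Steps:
T = 10 (T = 10 + 0 = 10)
(-20 + T)² = (-20 + 10)² = (-10)² = 100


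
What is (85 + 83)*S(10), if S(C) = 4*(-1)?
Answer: -672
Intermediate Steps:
S(C) = -4
(85 + 83)*S(10) = (85 + 83)*(-4) = 168*(-4) = -672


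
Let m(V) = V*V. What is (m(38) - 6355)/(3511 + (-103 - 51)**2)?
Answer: -4911/27227 ≈ -0.18037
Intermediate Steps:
m(V) = V**2
(m(38) - 6355)/(3511 + (-103 - 51)**2) = (38**2 - 6355)/(3511 + (-103 - 51)**2) = (1444 - 6355)/(3511 + (-154)**2) = -4911/(3511 + 23716) = -4911/27227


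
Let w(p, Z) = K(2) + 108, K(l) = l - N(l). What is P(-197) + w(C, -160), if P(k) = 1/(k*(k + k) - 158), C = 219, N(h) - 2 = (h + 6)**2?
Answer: 3408241/77460 ≈ 44.000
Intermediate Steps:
N(h) = 2 + (6 + h)**2 (N(h) = 2 + (h + 6)**2 = 2 + (6 + h)**2)
K(l) = -2 + l - (6 + l)**2 (K(l) = l - (2 + (6 + l)**2) = l + (-2 - (6 + l)**2) = -2 + l - (6 + l)**2)
P(k) = 1/(-158 + 2*k**2) (P(k) = 1/(k*(2*k) - 158) = 1/(2*k**2 - 158) = 1/(-158 + 2*k**2))
w(p, Z) = 44 (w(p, Z) = (-2 + 2 - (6 + 2)**2) + 108 = (-2 + 2 - 1*8**2) + 108 = (-2 + 2 - 1*64) + 108 = (-2 + 2 - 64) + 108 = -64 + 108 = 44)
P(-197) + w(C, -160) = 1/(2*(-79 + (-197)**2)) + 44 = 1/(2*(-79 + 38809)) + 44 = (1/2)/38730 + 44 = (1/2)*(1/38730) + 44 = 1/77460 + 44 = 3408241/77460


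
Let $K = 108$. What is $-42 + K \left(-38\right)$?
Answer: $-4146$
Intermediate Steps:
$-42 + K \left(-38\right) = -42 + 108 \left(-38\right) = -42 - 4104 = -4146$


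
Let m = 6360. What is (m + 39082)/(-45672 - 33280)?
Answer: -22721/39476 ≈ -0.57557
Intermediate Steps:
(m + 39082)/(-45672 - 33280) = (6360 + 39082)/(-45672 - 33280) = 45442/(-78952) = 45442*(-1/78952) = -22721/39476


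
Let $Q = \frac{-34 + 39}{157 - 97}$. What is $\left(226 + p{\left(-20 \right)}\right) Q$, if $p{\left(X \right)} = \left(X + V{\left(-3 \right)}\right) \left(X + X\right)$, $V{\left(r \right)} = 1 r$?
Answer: $\frac{191}{2} \approx 95.5$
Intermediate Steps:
$V{\left(r \right)} = r$
$p{\left(X \right)} = 2 X \left(-3 + X\right)$ ($p{\left(X \right)} = \left(X - 3\right) \left(X + X\right) = \left(-3 + X\right) 2 X = 2 X \left(-3 + X\right)$)
$Q = \frac{1}{12}$ ($Q = \frac{5}{60} = 5 \cdot \frac{1}{60} = \frac{1}{12} \approx 0.083333$)
$\left(226 + p{\left(-20 \right)}\right) Q = \left(226 + 2 \left(-20\right) \left(-3 - 20\right)\right) \frac{1}{12} = \left(226 + 2 \left(-20\right) \left(-23\right)\right) \frac{1}{12} = \left(226 + 920\right) \frac{1}{12} = 1146 \cdot \frac{1}{12} = \frac{191}{2}$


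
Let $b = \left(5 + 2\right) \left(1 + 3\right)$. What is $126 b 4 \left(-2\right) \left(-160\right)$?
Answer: $4515840$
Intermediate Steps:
$b = 28$ ($b = 7 \cdot 4 = 28$)
$126 b 4 \left(-2\right) \left(-160\right) = 126 \cdot 28 \cdot 4 \left(-2\right) \left(-160\right) = 126 \cdot 112 \left(-2\right) \left(-160\right) = 126 \left(-224\right) \left(-160\right) = \left(-28224\right) \left(-160\right) = 4515840$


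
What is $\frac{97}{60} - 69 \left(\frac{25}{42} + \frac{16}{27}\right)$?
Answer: $- \frac{101233}{1260} \approx -80.344$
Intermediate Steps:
$\frac{97}{60} - 69 \left(\frac{25}{42} + \frac{16}{27}\right) = \frac{97}{60} - \frac{10327}{126} = - \frac{101233}{1260}$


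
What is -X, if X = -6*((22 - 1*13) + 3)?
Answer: 72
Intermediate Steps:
X = -72 (X = -6*((22 - 13) + 3) = -6*(9 + 3) = -6*12 = -72)
-X = -1*(-72) = 72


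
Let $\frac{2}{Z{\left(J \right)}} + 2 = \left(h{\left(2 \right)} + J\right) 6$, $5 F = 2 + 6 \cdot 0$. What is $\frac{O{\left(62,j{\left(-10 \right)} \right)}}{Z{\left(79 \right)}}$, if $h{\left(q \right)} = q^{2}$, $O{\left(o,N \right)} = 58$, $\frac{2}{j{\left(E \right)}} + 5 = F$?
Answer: $14384$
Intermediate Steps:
$F = \frac{2}{5}$ ($F = \frac{2 + 6 \cdot 0}{5} = \frac{2 + 0}{5} = \frac{1}{5} \cdot 2 = \frac{2}{5} \approx 0.4$)
$j{\left(E \right)} = - \frac{10}{23}$ ($j{\left(E \right)} = \frac{2}{-5 + \frac{2}{5}} = \frac{2}{- \frac{23}{5}} = 2 \left(- \frac{5}{23}\right) = - \frac{10}{23}$)
$Z{\left(J \right)} = \frac{2}{22 + 6 J}$ ($Z{\left(J \right)} = \frac{2}{-2 + \left(2^{2} + J\right) 6} = \frac{2}{-2 + \left(4 + J\right) 6} = \frac{2}{-2 + \left(24 + 6 J\right)} = \frac{2}{22 + 6 J}$)
$\frac{O{\left(62,j{\left(-10 \right)} \right)}}{Z{\left(79 \right)}} = \frac{58}{\frac{1}{11 + 3 \cdot 79}} = \frac{58}{\frac{1}{11 + 237}} = \frac{58}{\frac{1}{248}} = 58 \frac{1}{\frac{1}{248}} = 58 \cdot 248 = 14384$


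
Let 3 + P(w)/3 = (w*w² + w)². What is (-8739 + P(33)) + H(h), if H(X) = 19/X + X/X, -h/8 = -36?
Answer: 1117876018483/288 ≈ 3.8815e+9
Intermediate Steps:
h = 288 (h = -8*(-36) = 288)
P(w) = -9 + 3*(w + w³)² (P(w) = -9 + 3*(w*w² + w)² = -9 + 3*(w³ + w)² = -9 + 3*(w + w³)²)
H(X) = 1 + 19/X (H(X) = 19/X + 1 = 1 + 19/X)
(-8739 + P(33)) + H(h) = (-8739 + (-9 + 3*33²*(1 + 33²)²)) + (19 + 288)/288 = (-8739 + (-9 + 3*1089*(1 + 1089)²)) + (1/288)*307 = (-8739 + (-9 + 3*1089*1090²)) + 307/288 = (-8739 + (-9 + 3*1089*1188100)) + 307/288 = (-8739 + (-9 + 3881522700)) + 307/288 = (-8739 + 3881522691) + 307/288 = 3881513952 + 307/288 = 1117876018483/288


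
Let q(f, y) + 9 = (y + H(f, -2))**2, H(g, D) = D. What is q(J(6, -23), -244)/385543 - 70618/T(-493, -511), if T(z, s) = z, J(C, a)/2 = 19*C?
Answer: 1603300325/11180747 ≈ 143.40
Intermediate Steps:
J(C, a) = 38*C (J(C, a) = 2*(19*C) = 38*C)
q(f, y) = -9 + (-2 + y)**2 (q(f, y) = -9 + (y - 2)**2 = -9 + (-2 + y)**2)
q(J(6, -23), -244)/385543 - 70618/T(-493, -511) = (-9 + (-2 - 244)**2)/385543 - 70618/(-493) = (-9 + (-246)**2)*(1/385543) - 70618*(-1/493) = (-9 + 60516)*(1/385543) + 4154/29 = 60507*(1/385543) + 4154/29 = 60507/385543 + 4154/29 = 1603300325/11180747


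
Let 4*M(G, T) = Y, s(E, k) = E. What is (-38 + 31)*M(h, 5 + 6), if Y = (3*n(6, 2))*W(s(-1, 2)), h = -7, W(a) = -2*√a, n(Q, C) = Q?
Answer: 63*I ≈ 63.0*I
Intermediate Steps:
Y = -36*I (Y = (3*6)*(-2*I) = 18*(-2*I) = -36*I ≈ -36.0*I)
M(G, T) = -9*I (M(G, T) = (-36*I)/4 = -9*I)
(-38 + 31)*M(h, 5 + 6) = (-38 + 31)*(-9*I) = -(-63)*I = 63*I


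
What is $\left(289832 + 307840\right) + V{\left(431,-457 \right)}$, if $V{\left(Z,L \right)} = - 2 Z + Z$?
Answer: $597241$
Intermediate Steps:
$V{\left(Z,L \right)} = - Z$
$\left(289832 + 307840\right) + V{\left(431,-457 \right)} = \left(289832 + 307840\right) - 431 = 597672 - 431 = 597241$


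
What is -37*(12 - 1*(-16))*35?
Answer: -36260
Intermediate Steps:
-37*(12 - 1*(-16))*35 = -37*(12 + 16)*35 = -37*28*35 = -1036*35 = -36260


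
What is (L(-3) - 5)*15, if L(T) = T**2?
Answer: 60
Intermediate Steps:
(L(-3) - 5)*15 = ((-3)**2 - 5)*15 = (9 - 5)*15 = 4*15 = 60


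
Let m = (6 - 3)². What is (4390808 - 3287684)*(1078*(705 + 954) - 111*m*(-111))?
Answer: 2095153485084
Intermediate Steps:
m = 9 (m = 3² = 9)
(4390808 - 3287684)*(1078*(705 + 954) - 111*m*(-111)) = (4390808 - 3287684)*(1078*(705 + 954) - 111*9*(-111)) = 1103124*(1078*1659 - 999*(-111)) = 1103124*(1788402 + 110889) = 1103124*1899291 = 2095153485084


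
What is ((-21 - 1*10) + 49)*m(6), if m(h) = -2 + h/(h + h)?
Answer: -27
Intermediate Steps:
m(h) = -3/2 (m(h) = -2 + h/((2*h)) = -2 + (1/(2*h))*h = -2 + 1/2 = -3/2)
((-21 - 1*10) + 49)*m(6) = ((-21 - 1*10) + 49)*(-3/2) = ((-21 - 10) + 49)*(-3/2) = (-31 + 49)*(-3/2) = 18*(-3/2) = -27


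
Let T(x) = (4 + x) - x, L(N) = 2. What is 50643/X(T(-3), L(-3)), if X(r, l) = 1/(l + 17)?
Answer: 962217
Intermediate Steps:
T(x) = 4
X(r, l) = 1/(17 + l)
50643/X(T(-3), L(-3)) = 50643/(1/(17 + 2)) = 50643/(1/19) = 50643*19 = 962217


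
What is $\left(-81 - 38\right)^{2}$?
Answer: $14161$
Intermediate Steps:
$\left(-81 - 38\right)^{2} = \left(-119\right)^{2} = 14161$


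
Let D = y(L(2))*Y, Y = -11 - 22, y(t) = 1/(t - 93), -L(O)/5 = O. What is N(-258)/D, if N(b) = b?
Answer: -8858/11 ≈ -805.27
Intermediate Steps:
L(O) = -5*O
y(t) = 1/(-93 + t)
Y = -33
D = 33/103 (D = -33/(-93 - 5*2) = -33/(-93 - 10) = -33/(-103) = -1/103*(-33) = 33/103 ≈ 0.32039)
N(-258)/D = -258/33/103 = -258*103/33 = -8858/11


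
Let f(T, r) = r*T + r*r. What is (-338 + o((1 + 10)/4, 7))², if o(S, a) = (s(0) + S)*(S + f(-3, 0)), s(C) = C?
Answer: 27952369/256 ≈ 1.0919e+5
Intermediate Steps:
f(T, r) = r² + T*r (f(T, r) = T*r + r² = r² + T*r)
o(S, a) = S² (o(S, a) = (0 + S)*(S + 0*(-3 + 0)) = S*(S + 0*(-3)) = S*(S + 0) = S*S = S²)
(-338 + o((1 + 10)/4, 7))² = (-338 + ((1 + 10)/4)²)² = (-338 + (11*(¼))²)² = (-338 + (11/4)²)² = (-338 + 121/16)² = (-5287/16)² = 27952369/256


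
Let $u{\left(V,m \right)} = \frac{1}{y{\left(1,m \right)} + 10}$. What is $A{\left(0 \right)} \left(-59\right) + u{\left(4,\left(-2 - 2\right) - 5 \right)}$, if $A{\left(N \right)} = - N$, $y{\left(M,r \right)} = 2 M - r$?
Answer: $\frac{1}{21} \approx 0.047619$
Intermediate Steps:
$y{\left(M,r \right)} = - r + 2 M$
$u{\left(V,m \right)} = \frac{1}{12 - m}$ ($u{\left(V,m \right)} = \frac{1}{\left(- m + 2 \cdot 1\right) + 10} = \frac{1}{\left(- m + 2\right) + 10} = \frac{1}{\left(2 - m\right) + 10} = \frac{1}{12 - m}$)
$A{\left(0 \right)} \left(-59\right) + u{\left(4,\left(-2 - 2\right) - 5 \right)} = \left(-1\right) 0 \left(-59\right) - \frac{1}{-12 - 9} = 0 \left(-59\right) - \frac{1}{-12 - 9} = 0 - \frac{1}{-12 - 9} = 0 - \frac{1}{-21} = 0 - - \frac{1}{21} = 0 + \frac{1}{21} = \frac{1}{21}$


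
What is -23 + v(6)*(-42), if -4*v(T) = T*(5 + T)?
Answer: 670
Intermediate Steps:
v(T) = -T*(5 + T)/4
-23 + v(6)*(-42) = -23 - 1/4*6*(5 + 6)*(-42) = -23 - 1/4*6*11*(-42) = -23 - 33/2*(-42) = -23 + 693 = 670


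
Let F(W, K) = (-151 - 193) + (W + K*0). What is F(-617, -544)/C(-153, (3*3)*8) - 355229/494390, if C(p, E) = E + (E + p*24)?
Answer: -389069561/872103960 ≈ -0.44613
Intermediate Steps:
C(p, E) = 2*E + 24*p (C(p, E) = E + (E + 24*p) = 2*E + 24*p)
F(W, K) = -344 + W (F(W, K) = -344 + (W + 0) = -344 + W)
F(-617, -544)/C(-153, (3*3)*8) - 355229/494390 = (-344 - 617)/(2*((3*3)*8) + 24*(-153)) - 355229/494390 = -961/(2*(9*8) - 3672) - 355229*1/494390 = -961/(2*72 - 3672) - 355229/494390 = -961/(144 - 3672) - 355229/494390 = -961/(-3528) - 355229/494390 = -961*(-1/3528) - 355229/494390 = 961/3528 - 355229/494390 = -389069561/872103960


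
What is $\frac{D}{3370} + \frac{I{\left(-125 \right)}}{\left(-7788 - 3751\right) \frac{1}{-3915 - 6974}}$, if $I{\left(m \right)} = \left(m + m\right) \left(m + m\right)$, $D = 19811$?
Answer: $\frac{2293724224129}{38886430} \approx 58985.0$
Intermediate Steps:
$I{\left(m \right)} = 4 m^{2}$ ($I{\left(m \right)} = 2 m 2 m = 4 m^{2}$)
$\frac{D}{3370} + \frac{I{\left(-125 \right)}}{\left(-7788 - 3751\right) \frac{1}{-3915 - 6974}} = \frac{19811}{3370} + \frac{4 \left(-125\right)^{2}}{\left(-7788 - 3751\right) \frac{1}{-3915 - 6974}} = 19811 \cdot \frac{1}{3370} + \frac{4 \cdot 15625}{\left(-11539\right) \frac{1}{-10889}} = \frac{19811}{3370} + \frac{62500}{\left(-11539\right) \left(- \frac{1}{10889}\right)} = \frac{19811}{3370} + \frac{62500}{\frac{11539}{10889}} = \frac{19811}{3370} + 62500 \cdot \frac{10889}{11539} = \frac{19811}{3370} + \frac{680562500}{11539} = \frac{2293724224129}{38886430}$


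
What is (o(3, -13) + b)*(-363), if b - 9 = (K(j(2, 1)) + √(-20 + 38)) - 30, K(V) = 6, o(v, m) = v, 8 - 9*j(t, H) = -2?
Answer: 4356 - 1089*√2 ≈ 2815.9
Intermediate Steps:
j(t, H) = 10/9 (j(t, H) = 8/9 - ⅑*(-2) = 8/9 + 2/9 = 10/9)
b = -15 + 3*√2 (b = 9 + ((6 + √(-20 + 38)) - 30) = 9 + ((6 + √18) - 30) = 9 + ((6 + 3*√2) - 30) = 9 + (-24 + 3*√2) = -15 + 3*√2 ≈ -10.757)
(o(3, -13) + b)*(-363) = (3 + (-15 + 3*√2))*(-363) = (-12 + 3*√2)*(-363) = 4356 - 1089*√2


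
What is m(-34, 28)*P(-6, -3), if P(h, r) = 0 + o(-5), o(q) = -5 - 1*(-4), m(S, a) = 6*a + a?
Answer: -196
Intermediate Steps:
m(S, a) = 7*a
o(q) = -1 (o(q) = -5 + 4 = -1)
P(h, r) = -1 (P(h, r) = 0 - 1 = -1)
m(-34, 28)*P(-6, -3) = (7*28)*(-1) = 196*(-1) = -196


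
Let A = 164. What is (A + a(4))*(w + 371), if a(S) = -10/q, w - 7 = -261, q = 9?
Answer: 19058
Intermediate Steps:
w = -254 (w = 7 - 261 = -254)
a(S) = -10/9
(A + a(4))*(w + 371) = (164 - 10/9)*(-254 + 371) = (1466/9)*117 = 19058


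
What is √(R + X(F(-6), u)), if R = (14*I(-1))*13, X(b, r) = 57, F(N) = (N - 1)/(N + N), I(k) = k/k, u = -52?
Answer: √239 ≈ 15.460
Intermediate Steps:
I(k) = 1
F(N) = (-1 + N)/(2*N) (F(N) = (-1 + N)/((2*N)) = (-1 + N)*(1/(2*N)) = (-1 + N)/(2*N))
R = 182 (R = (14*1)*13 = 14*13 = 182)
√(R + X(F(-6), u)) = √(182 + 57) = √239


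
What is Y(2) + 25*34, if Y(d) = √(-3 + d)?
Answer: 850 + I ≈ 850.0 + 1.0*I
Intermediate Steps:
Y(2) + 25*34 = √(-3 + 2) + 25*34 = √(-1) + 850 = I + 850 = 850 + I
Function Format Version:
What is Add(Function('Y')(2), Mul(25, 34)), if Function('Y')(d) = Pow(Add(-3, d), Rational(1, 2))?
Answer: Add(850, I) ≈ Add(850.00, Mul(1.0000, I))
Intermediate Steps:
Add(Function('Y')(2), Mul(25, 34)) = Add(Pow(Add(-3, 2), Rational(1, 2)), Mul(25, 34)) = Add(Pow(-1, Rational(1, 2)), 850) = Add(I, 850) = Add(850, I)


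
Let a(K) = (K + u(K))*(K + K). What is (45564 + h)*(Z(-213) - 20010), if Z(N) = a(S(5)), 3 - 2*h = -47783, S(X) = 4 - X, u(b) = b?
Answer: -1389556742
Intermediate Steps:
h = 23893 (h = 3/2 - 1/2*(-47783) = 3/2 + 47783/2 = 23893)
a(K) = 4*K**2 (a(K) = (K + K)*(K + K) = (2*K)*(2*K) = 4*K**2)
Z(N) = 4 (Z(N) = 4*(4 - 1*5)**2 = 4*(4 - 5)**2 = 4*(-1)**2 = 4*1 = 4)
(45564 + h)*(Z(-213) - 20010) = (45564 + 23893)*(4 - 20010) = 69457*(-20006) = -1389556742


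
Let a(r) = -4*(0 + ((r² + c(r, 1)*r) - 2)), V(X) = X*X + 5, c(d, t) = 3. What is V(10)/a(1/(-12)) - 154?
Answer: -45962/323 ≈ -142.30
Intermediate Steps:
V(X) = 5 + X² (V(X) = X² + 5 = 5 + X²)
a(r) = 8 - 12*r - 4*r² (a(r) = -4*(0 + ((r² + 3*r) - 2)) = -4*(0 + (-2 + r² + 3*r)) = -4*(-2 + r² + 3*r) = 8 - 12*r - 4*r²)
V(10)/a(1/(-12)) - 154 = (5 + 10²)/(8 - 12/(-12) - 4*(1/(-12))²) - 154 = (5 + 100)/(8 - 12*(-1/12) - 4*(-1/12)²) - 154 = 105/(8 + 1 - 4*1/144) - 154 = 105/(8 + 1 - 1/36) - 154 = 105/(323/36) - 154 = (36/323)*105 - 154 = 3780/323 - 154 = -45962/323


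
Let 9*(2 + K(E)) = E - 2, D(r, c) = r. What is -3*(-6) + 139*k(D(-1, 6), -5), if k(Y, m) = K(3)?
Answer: -2201/9 ≈ -244.56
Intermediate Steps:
K(E) = -20/9 + E/9 (K(E) = -2 + (E - 2)/9 = -2 + (-2 + E)/9 = -2 + (-2/9 + E/9) = -20/9 + E/9)
k(Y, m) = -17/9 (k(Y, m) = -20/9 + (1/9)*3 = -20/9 + 1/3 = -17/9)
-3*(-6) + 139*k(D(-1, 6), -5) = -3*(-6) + 139*(-17/9) = 18 - 2363/9 = -2201/9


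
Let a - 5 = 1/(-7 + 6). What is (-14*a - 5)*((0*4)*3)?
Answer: 0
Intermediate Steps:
a = 4 (a = 5 + 1/(-7 + 6) = 5 + 1/(-1) = 5 - 1 = 4)
(-14*a - 5)*((0*4)*3) = (-14*4 - 5)*((0*4)*3) = (-56 - 5)*(0*3) = -61*0 = 0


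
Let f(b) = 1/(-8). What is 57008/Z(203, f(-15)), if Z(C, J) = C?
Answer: 8144/29 ≈ 280.83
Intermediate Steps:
f(b) = -⅛
57008/Z(203, f(-15)) = 57008/203 = 57008*(1/203) = 8144/29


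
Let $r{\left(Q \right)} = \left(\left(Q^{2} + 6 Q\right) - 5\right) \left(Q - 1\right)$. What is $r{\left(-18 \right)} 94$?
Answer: $-376846$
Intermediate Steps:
$r{\left(Q \right)} = \left(-1 + Q\right) \left(-5 + Q^{2} + 6 Q\right)$ ($r{\left(Q \right)} = \left(-5 + Q^{2} + 6 Q\right) \left(-1 + Q\right) = \left(-1 + Q\right) \left(-5 + Q^{2} + 6 Q\right)$)
$r{\left(-18 \right)} 94 = \left(5 + \left(-18\right)^{3} - -198 + 5 \left(-18\right)^{2}\right) 94 = \left(5 - 5832 + 198 + 5 \cdot 324\right) 94 = \left(5 - 5832 + 198 + 1620\right) 94 = \left(-4009\right) 94 = -376846$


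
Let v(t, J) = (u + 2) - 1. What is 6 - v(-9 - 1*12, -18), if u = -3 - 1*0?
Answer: 8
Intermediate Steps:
u = -3 (u = -3 + 0 = -3)
v(t, J) = -2 (v(t, J) = (-3 + 2) - 1 = -1 - 1 = -2)
6 - v(-9 - 1*12, -18) = 6 - 1*(-2) = 6 + 2 = 8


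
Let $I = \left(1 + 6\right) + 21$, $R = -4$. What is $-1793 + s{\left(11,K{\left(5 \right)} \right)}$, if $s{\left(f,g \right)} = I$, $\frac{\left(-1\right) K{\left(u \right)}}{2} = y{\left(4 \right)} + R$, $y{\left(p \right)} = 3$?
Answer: $-1765$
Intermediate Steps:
$I = 28$ ($I = 7 + 21 = 28$)
$K{\left(u \right)} = 2$ ($K{\left(u \right)} = - 2 \left(3 - 4\right) = \left(-2\right) \left(-1\right) = 2$)
$s{\left(f,g \right)} = 28$
$-1793 + s{\left(11,K{\left(5 \right)} \right)} = -1793 + 28 = -1765$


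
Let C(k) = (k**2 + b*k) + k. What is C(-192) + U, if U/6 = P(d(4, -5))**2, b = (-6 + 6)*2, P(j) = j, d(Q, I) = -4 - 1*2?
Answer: 36888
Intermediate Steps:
d(Q, I) = -6 (d(Q, I) = -4 - 2 = -6)
b = 0 (b = 0*2 = 0)
U = 216 (U = 6*(-6)**2 = 6*36 = 216)
C(k) = k + k**2 (C(k) = (k**2 + 0*k) + k = (k**2 + 0) + k = k**2 + k = k + k**2)
C(-192) + U = -192*(1 - 192) + 216 = -192*(-191) + 216 = 36672 + 216 = 36888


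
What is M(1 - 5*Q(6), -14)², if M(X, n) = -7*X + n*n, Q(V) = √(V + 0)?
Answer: 43071 + 13230*√6 ≈ 75478.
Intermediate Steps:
Q(V) = √V
M(X, n) = n² - 7*X (M(X, n) = -7*X + n² = n² - 7*X)
M(1 - 5*Q(6), -14)² = ((-14)² - 7*(1 - 5*√6))² = (196 + (-7 + 35*√6))² = (189 + 35*√6)²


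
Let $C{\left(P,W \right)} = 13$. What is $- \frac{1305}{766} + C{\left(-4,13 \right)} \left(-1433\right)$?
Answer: $- \frac{14271119}{766} \approx -18631.0$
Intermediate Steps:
$- \frac{1305}{766} + C{\left(-4,13 \right)} \left(-1433\right) = - \frac{1305}{766} + 13 \left(-1433\right) = \left(-1305\right) \frac{1}{766} - 18629 = - \frac{1305}{766} - 18629 = - \frac{14271119}{766}$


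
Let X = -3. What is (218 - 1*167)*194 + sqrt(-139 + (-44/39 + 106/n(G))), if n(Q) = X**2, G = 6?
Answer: 9894 + I*sqrt(195221)/39 ≈ 9894.0 + 11.329*I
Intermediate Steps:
n(Q) = 9 (n(Q) = (-3)**2 = 9)
(218 - 1*167)*194 + sqrt(-139 + (-44/39 + 106/n(G))) = (218 - 1*167)*194 + sqrt(-139 + (-44/39 + 106/9)) = (218 - 167)*194 + sqrt(-139 + (-44*1/39 + 106*(1/9))) = 51*194 + sqrt(-139 + (-44/39 + 106/9)) = 9894 + sqrt(-139 + 1246/117) = 9894 + sqrt(-15017/117) = 9894 + I*sqrt(195221)/39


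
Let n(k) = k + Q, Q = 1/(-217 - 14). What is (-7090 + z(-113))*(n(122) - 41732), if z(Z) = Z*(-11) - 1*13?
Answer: 56325798460/231 ≈ 2.4383e+8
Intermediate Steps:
Q = -1/231 (Q = 1/(-231) = -1/231 ≈ -0.0043290)
z(Z) = -13 - 11*Z (z(Z) = -11*Z - 13 = -13 - 11*Z)
n(k) = -1/231 + k (n(k) = k - 1/231 = -1/231 + k)
(-7090 + z(-113))*(n(122) - 41732) = (-7090 + (-13 - 11*(-113)))*((-1/231 + 122) - 41732) = (-7090 + (-13 + 1243))*(28181/231 - 41732) = (-7090 + 1230)*(-9611911/231) = -5860*(-9611911/231) = 56325798460/231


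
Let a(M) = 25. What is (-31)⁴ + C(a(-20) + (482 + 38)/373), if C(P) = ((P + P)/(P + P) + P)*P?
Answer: 128589149419/139129 ≈ 9.2424e+5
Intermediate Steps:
C(P) = P*(1 + P) (C(P) = ((2*P)/((2*P)) + P)*P = ((2*P)*(1/(2*P)) + P)*P = (1 + P)*P = P*(1 + P))
(-31)⁴ + C(a(-20) + (482 + 38)/373) = (-31)⁴ + (25 + (482 + 38)/373)*(1 + (25 + (482 + 38)/373)) = 923521 + (25 + 520*(1/373))*(1 + (25 + 520*(1/373))) = 923521 + (25 + 520/373)*(1 + (25 + 520/373)) = 923521 + 9845*(1 + 9845/373)/373 = 923521 + (9845/373)*(10218/373) = 923521 + 100596210/139129 = 128589149419/139129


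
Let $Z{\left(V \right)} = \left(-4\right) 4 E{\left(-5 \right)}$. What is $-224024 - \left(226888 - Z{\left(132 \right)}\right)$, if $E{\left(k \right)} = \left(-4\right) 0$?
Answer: $-450912$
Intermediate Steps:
$E{\left(k \right)} = 0$
$Z{\left(V \right)} = 0$ ($Z{\left(V \right)} = \left(-4\right) 4 \cdot 0 = \left(-16\right) 0 = 0$)
$-224024 - \left(226888 - Z{\left(132 \right)}\right) = -224024 - \left(226888 - 0\right) = -224024 - \left(226888 + 0\right) = -224024 - 226888 = -450912$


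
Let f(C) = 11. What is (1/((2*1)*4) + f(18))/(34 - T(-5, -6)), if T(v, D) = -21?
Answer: 89/440 ≈ 0.20227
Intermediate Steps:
(1/((2*1)*4) + f(18))/(34 - T(-5, -6)) = (1/((2*1)*4) + 11)/(34 - 1*(-21)) = (1/(2*4) + 11)/(34 + 21) = (1/8 + 11)/55 = (1/8 + 11)*(1/55) = (89/8)*(1/55) = 89/440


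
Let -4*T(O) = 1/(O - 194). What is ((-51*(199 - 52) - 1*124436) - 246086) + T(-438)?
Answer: -955632031/2528 ≈ -3.7802e+5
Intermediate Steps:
T(O) = -1/(4*(-194 + O)) (T(O) = -1/(4*(O - 194)) = -1/(4*(-194 + O)))
((-51*(199 - 52) - 1*124436) - 246086) + T(-438) = ((-51*(199 - 52) - 1*124436) - 246086) - 1/(-776 + 4*(-438)) = ((-51*147 - 124436) - 246086) - 1/(-776 - 1752) = ((-7497 - 124436) - 246086) - 1/(-2528) = (-131933 - 246086) - 1*(-1/2528) = -378019 + 1/2528 = -955632031/2528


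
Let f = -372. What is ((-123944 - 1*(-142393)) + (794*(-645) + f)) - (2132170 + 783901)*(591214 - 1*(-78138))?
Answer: -1951878450045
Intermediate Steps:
((-123944 - 1*(-142393)) + (794*(-645) + f)) - (2132170 + 783901)*(591214 - 1*(-78138)) = ((-123944 - 1*(-142393)) + (794*(-645) - 372)) - (2132170 + 783901)*(591214 - 1*(-78138)) = ((-123944 + 142393) + (-512130 - 372)) - 2916071*(591214 + 78138) = (18449 - 512502) - 2916071*669352 = -494053 - 1*1951877955992 = -494053 - 1951877955992 = -1951878450045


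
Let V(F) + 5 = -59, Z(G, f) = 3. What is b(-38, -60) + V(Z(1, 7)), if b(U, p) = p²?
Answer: 3536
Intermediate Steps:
V(F) = -64 (V(F) = -5 - 59 = -64)
b(-38, -60) + V(Z(1, 7)) = (-60)² - 64 = 3600 - 64 = 3536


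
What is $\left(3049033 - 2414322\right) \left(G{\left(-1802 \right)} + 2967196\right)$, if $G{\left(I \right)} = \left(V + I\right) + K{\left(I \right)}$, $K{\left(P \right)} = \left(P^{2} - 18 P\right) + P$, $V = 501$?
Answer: $3962966016163$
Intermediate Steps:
$K{\left(P \right)} = P^{2} - 17 P$
$G{\left(I \right)} = 501 + I + I \left(-17 + I\right)$ ($G{\left(I \right)} = \left(501 + I\right) + I \left(-17 + I\right) = 501 + I + I \left(-17 + I\right)$)
$\left(3049033 - 2414322\right) \left(G{\left(-1802 \right)} + 2967196\right) = \left(3049033 - 2414322\right) \left(\left(501 - 1802 - 1802 \left(-17 - 1802\right)\right) + 2967196\right) = \left(3049033 - 2414322\right) \left(\left(501 - 1802 - -3277838\right) + 2967196\right) = 634711 \left(\left(501 - 1802 + 3277838\right) + 2967196\right) = 634711 \left(3276537 + 2967196\right) = 634711 \cdot 6243733 = 3962966016163$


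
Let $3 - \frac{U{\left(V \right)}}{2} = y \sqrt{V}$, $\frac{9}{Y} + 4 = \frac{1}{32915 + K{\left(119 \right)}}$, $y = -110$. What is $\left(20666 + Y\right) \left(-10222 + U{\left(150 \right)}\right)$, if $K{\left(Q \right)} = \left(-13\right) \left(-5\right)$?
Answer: $- \frac{9282738548848}{43973} + \frac{999511785800 \sqrt{6}}{43973} \approx -1.5542 \cdot 10^{8}$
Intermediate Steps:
$K{\left(Q \right)} = 65$
$Y = - \frac{98940}{43973}$ ($Y = \frac{9}{-4 + \frac{1}{32915 + 65}} = \frac{9}{-4 + \frac{1}{32980}} = \frac{9}{- \frac{131919}{32980}} = 9 \left(- \frac{32980}{131919}\right) = - \frac{98940}{43973} \approx -2.25$)
$U{\left(V \right)} = 6 + 220 \sqrt{V}$ ($U{\left(V \right)} = 6 - 2 \left(- 110 \sqrt{V}\right) = 6 + 220 \sqrt{V}$)
$\left(20666 + Y\right) \left(-10222 + U{\left(150 \right)}\right) = \left(20666 - \frac{98940}{43973}\right) \left(-10222 + \left(6 + 220 \sqrt{150}\right)\right) = \frac{908647078 \left(-10222 + \left(6 + 220 \cdot 5 \sqrt{6}\right)\right)}{43973} = \frac{908647078 \left(-10222 + \left(6 + 1100 \sqrt{6}\right)\right)}{43973} = \frac{908647078 \left(-10216 + 1100 \sqrt{6}\right)}{43973} = - \frac{9282738548848}{43973} + \frac{999511785800 \sqrt{6}}{43973}$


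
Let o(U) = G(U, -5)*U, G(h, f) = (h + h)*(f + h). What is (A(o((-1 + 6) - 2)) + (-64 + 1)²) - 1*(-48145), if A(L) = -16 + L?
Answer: 52062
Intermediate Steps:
G(h, f) = 2*h*(f + h) (G(h, f) = (2*h)*(f + h) = 2*h*(f + h))
o(U) = 2*U²*(-5 + U) (o(U) = (2*U*(-5 + U))*U = 2*U²*(-5 + U))
(A(o((-1 + 6) - 2)) + (-64 + 1)²) - 1*(-48145) = ((-16 + 2*((-1 + 6) - 2)²*(-5 + ((-1 + 6) - 2))) + (-64 + 1)²) - 1*(-48145) = ((-16 + 2*(5 - 2)²*(-5 + (5 - 2))) + (-63)²) + 48145 = ((-16 + 2*3²*(-5 + 3)) + 3969) + 48145 = ((-16 + 2*9*(-2)) + 3969) + 48145 = ((-16 - 36) + 3969) + 48145 = (-52 + 3969) + 48145 = 3917 + 48145 = 52062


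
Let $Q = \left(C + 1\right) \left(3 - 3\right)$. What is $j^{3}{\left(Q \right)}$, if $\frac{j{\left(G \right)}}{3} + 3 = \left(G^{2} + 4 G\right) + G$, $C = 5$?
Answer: $-729$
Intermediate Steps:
$Q = 0$ ($Q = \left(5 + 1\right) \left(3 - 3\right) = 6 \cdot 0 = 0$)
$j{\left(G \right)} = -9 + 3 G^{2} + 15 G$ ($j{\left(G \right)} = -9 + 3 \left(\left(G^{2} + 4 G\right) + G\right) = -9 + 3 \left(G^{2} + 5 G\right) = -9 + \left(3 G^{2} + 15 G\right) = -9 + 3 G^{2} + 15 G$)
$j^{3}{\left(Q \right)} = \left(-9 + 3 \cdot 0^{2} + 15 \cdot 0\right)^{3} = \left(-9 + 3 \cdot 0 + 0\right)^{3} = \left(-9 + 0 + 0\right)^{3} = \left(-9\right)^{3} = -729$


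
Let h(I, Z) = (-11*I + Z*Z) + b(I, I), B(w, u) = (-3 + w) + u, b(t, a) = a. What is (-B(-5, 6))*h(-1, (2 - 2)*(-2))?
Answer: 20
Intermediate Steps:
B(w, u) = -3 + u + w
h(I, Z) = Z**2 - 10*I (h(I, Z) = (-11*I + Z*Z) + I = (-11*I + Z**2) + I = (Z**2 - 11*I) + I = Z**2 - 10*I)
(-B(-5, 6))*h(-1, (2 - 2)*(-2)) = (-(-3 + 6 - 5))*(((2 - 2)*(-2))**2 - 10*(-1)) = (-1*(-2))*((0*(-2))**2 + 10) = 2*(0**2 + 10) = 2*(0 + 10) = 2*10 = 20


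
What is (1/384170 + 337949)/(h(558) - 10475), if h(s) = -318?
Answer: -129829867331/4146346810 ≈ -31.312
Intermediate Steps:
(1/384170 + 337949)/(h(558) - 10475) = (1/384170 + 337949)/(-318 - 10475) = (1/384170 + 337949)/(-10793) = (129829867331/384170)*(-1/10793) = -129829867331/4146346810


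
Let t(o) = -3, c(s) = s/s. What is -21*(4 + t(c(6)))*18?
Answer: -378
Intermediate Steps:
c(s) = 1
-21*(4 + t(c(6)))*18 = -21*(4 - 3)*18 = -21*1*18 = -21*18 = -378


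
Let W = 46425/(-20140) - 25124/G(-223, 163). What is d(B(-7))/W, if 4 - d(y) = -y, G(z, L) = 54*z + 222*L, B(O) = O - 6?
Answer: 13676067/5084008 ≈ 2.6900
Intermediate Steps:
B(O) = -6 + O
d(y) = 4 + y (d(y) = 4 - (-1)*y = 4 + y)
W = -5084008/1519563 (W = 46425/(-20140) - 25124/(54*(-223) + 222*163) = 46425*(-1/20140) - 25124/(-12042 + 36186) = -9285/4028 - 25124/24144 = -9285/4028 - 25124*1/24144 = -9285/4028 - 6281/6036 = -5084008/1519563 ≈ -3.3457)
d(B(-7))/W = (4 + (-6 - 7))/(-5084008/1519563) = (4 - 13)*(-1519563/5084008) = -9*(-1519563/5084008) = 13676067/5084008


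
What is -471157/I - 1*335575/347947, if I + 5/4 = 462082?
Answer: -1276001649441/643118442881 ≈ -1.9841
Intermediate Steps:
I = 1848323/4 (I = -5/4 + 462082 = 1848323/4 ≈ 4.6208e+5)
-471157/I - 1*335575/347947 = -471157/1848323/4 - 1*335575/347947 = -471157*4/1848323 - 335575*1/347947 = -1884628/1848323 - 335575/347947 = -1276001649441/643118442881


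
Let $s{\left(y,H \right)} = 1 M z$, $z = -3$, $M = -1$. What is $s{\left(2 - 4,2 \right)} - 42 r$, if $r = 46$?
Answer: $-1929$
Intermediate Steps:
$s{\left(y,H \right)} = 3$ ($s{\left(y,H \right)} = 1 \left(-1\right) \left(-3\right) = \left(-1\right) \left(-3\right) = 3$)
$s{\left(2 - 4,2 \right)} - 42 r = 3 - 1932 = -1929$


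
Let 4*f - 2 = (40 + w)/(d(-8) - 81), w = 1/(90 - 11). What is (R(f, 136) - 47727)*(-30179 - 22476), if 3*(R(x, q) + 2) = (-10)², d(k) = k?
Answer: 7534245985/3 ≈ 2.5114e+9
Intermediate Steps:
w = 1/79 ≈ 0.012658
f = 10901/28124 (f = ½ + ((40 + 1/79)/(-8 - 81))/4 = ½ + ((3161/79)/(-89))/4 = ½ + ((3161/79)*(-1/89))/4 = ½ + (¼)*(-3161/7031) = ½ - 3161/28124 = 10901/28124 ≈ 0.38760)
R(x, q) = 94/3 (R(x, q) = -2 + (⅓)*(-10)² = -2 + (⅓)*100 = -2 + 100/3 = 94/3)
(R(f, 136) - 47727)*(-30179 - 22476) = (94/3 - 47727)*(-30179 - 22476) = -143087/3*(-52655) = 7534245985/3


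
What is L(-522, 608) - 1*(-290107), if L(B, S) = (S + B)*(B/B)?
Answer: 290193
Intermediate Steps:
L(B, S) = B + S (L(B, S) = (B + S)*1 = B + S)
L(-522, 608) - 1*(-290107) = (-522 + 608) - 1*(-290107) = 86 + 290107 = 290193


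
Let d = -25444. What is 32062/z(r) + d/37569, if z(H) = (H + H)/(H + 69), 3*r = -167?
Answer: -24094994708/6274023 ≈ -3840.4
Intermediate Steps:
r = -167/3 (r = (1/3)*(-167) = -167/3 ≈ -55.667)
z(H) = 2*H/(69 + H) (z(H) = (2*H)/(69 + H) = 2*H/(69 + H))
32062/z(r) + d/37569 = 32062/((2*(-167/3)/(69 - 167/3))) - 25444/37569 = 32062/((2*(-167/3)/(40/3))) - 25444*1/37569 = 32062/((2*(-167/3)*(3/40))) - 25444/37569 = 32062/(-167/20) - 25444/37569 = 32062*(-20/167) - 25444/37569 = -641240/167 - 25444/37569 = -24094994708/6274023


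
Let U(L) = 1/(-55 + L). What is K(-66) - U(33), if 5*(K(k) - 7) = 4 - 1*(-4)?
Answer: 951/110 ≈ 8.6454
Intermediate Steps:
K(k) = 43/5 (K(k) = 7 + (4 - 1*(-4))/5 = 7 + (4 + 4)/5 = 7 + (⅕)*8 = 7 + 8/5 = 43/5)
K(-66) - U(33) = 43/5 - 1/(-55 + 33) = 43/5 - 1/(-22) = 43/5 - 1*(-1/22) = 43/5 + 1/22 = 951/110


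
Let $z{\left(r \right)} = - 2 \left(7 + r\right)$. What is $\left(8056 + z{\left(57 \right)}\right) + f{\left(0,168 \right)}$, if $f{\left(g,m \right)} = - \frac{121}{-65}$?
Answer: $\frac{515441}{65} \approx 7929.9$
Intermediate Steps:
$z{\left(r \right)} = -14 - 2 r$
$f{\left(g,m \right)} = \frac{121}{65}$ ($f{\left(g,m \right)} = \left(-121\right) \left(- \frac{1}{65}\right) = \frac{121}{65}$)
$\left(8056 + z{\left(57 \right)}\right) + f{\left(0,168 \right)} = \left(8056 - 128\right) + \frac{121}{65} = 7928 + \frac{121}{65} = \frac{515441}{65}$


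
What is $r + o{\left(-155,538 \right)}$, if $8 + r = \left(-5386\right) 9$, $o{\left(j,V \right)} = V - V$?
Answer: $-48482$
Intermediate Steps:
$o{\left(j,V \right)} = 0$
$r = -48482$ ($r = -8 - 48474 = -48482$)
$r + o{\left(-155,538 \right)} = -48482 + 0 = -48482$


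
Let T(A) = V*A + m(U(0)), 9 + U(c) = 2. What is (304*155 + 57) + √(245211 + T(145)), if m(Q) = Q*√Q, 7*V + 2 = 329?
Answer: 47177 + √(12347244 - 343*I*√7)/7 ≈ 47679.0 - 0.018447*I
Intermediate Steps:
V = 327/7 (V = -2/7 + (⅐)*329 = -2/7 + 47 = 327/7 ≈ 46.714)
U(c) = -7 (U(c) = -9 + 2 = -7)
m(Q) = Q^(3/2)
T(A) = 327*A/7 - 7*I*√7 (T(A) = 327*A/7 + (-7)^(3/2) = 327*A/7 - 7*I*√7)
(304*155 + 57) + √(245211 + T(145)) = (304*155 + 57) + √(245211 + ((327/7)*145 - 7*I*√7)) = (47120 + 57) + √(245211 + (47415/7 - 7*I*√7)) = 47177 + √(1763892/7 - 7*I*√7)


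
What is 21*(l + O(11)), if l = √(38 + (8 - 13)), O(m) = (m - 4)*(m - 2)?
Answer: 1323 + 21*√33 ≈ 1443.6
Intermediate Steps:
O(m) = (-4 + m)*(-2 + m)
l = √33 (l = √(38 - 5) = √33 ≈ 5.7446)
21*(l + O(11)) = 21*(√33 + (8 + 11² - 6*11)) = 21*(√33 + (8 + 121 - 66)) = 21*(√33 + 63) = 21*(63 + √33) = 1323 + 21*√33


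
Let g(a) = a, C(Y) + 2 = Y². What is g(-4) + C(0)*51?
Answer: -106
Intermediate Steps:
C(Y) = -2 + Y²
g(-4) + C(0)*51 = -4 + (-2 + 0²)*51 = -4 + (-2 + 0)*51 = -4 - 2*51 = -4 - 102 = -106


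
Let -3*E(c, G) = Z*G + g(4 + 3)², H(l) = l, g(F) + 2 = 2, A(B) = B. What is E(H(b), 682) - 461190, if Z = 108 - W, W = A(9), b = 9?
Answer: -483696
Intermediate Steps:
W = 9
g(F) = 0 (g(F) = -2 + 2 = 0)
Z = 99 (Z = 108 - 1*9 = 108 - 9 = 99)
E(c, G) = -33*G (E(c, G) = -(99*G + 0²)/3 = -(99*G + 0)/3 = -33*G)
E(H(b), 682) - 461190 = -33*682 - 461190 = -22506 - 461190 = -483696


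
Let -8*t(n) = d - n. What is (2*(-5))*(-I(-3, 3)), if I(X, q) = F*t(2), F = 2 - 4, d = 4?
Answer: 5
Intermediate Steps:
F = -2
t(n) = -1/2 + n/8 (t(n) = -(4 - n)/8 = -1/2 + n/8)
I(X, q) = 1/2 (I(X, q) = -2*(-1/2 + (1/8)*2) = -2*(-1/2 + 1/4) = -2*(-1/4) = 1/2)
(2*(-5))*(-I(-3, 3)) = (2*(-5))*(-1*1/2) = -10*(-1/2) = 5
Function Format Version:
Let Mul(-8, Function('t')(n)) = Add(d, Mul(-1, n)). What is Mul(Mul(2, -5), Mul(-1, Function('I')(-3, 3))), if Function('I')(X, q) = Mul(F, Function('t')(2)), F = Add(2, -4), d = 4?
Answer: 5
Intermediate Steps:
F = -2
Function('t')(n) = Add(Rational(-1, 2), Mul(Rational(1, 8), n)) (Function('t')(n) = Mul(Rational(-1, 8), Add(4, Mul(-1, n))) = Add(Rational(-1, 2), Mul(Rational(1, 8), n)))
Function('I')(X, q) = Rational(1, 2) (Function('I')(X, q) = Mul(-2, Add(Rational(-1, 2), Mul(Rational(1, 8), 2))) = Mul(-2, Add(Rational(-1, 2), Rational(1, 4))) = Mul(-2, Rational(-1, 4)) = Rational(1, 2))
Mul(Mul(2, -5), Mul(-1, Function('I')(-3, 3))) = Mul(Mul(2, -5), Mul(-1, Rational(1, 2))) = Mul(-10, Rational(-1, 2)) = 5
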